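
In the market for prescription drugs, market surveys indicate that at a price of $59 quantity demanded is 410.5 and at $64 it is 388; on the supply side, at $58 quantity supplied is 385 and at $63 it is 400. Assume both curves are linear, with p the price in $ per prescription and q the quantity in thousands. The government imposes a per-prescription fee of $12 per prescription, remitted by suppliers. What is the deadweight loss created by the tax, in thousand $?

Demand slope: (388 − 410.5)/(64 − 59) = -4.5, so qd = 676 − 4.5p.
Supply slope: (400 − 385)/(63 − 58) = 3, so qs = 3p + 211.
Before the tax: set 676 − 4.5p = 3p + 211 → p* = $62, q* = 397.
With the tax collected from suppliers, supply shifts: qs = 3(p − 12) + 211.
Solving gives q = 375.4 with buyers paying $66.8 and suppliers receiving $54.8 (the $12 wedge).
Quantity falls by |ΔQ| = |397 − 375.4| = 21.6.
DWL = ½ · t · |ΔQ| = ½ · 12 · 21.6 = $129.6.

Deadweight loss = $129.6 thousand.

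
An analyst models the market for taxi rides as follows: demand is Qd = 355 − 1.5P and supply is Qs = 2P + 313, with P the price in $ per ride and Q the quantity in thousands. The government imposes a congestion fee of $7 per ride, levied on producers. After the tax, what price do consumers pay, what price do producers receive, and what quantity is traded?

Without the tax, 355 − 1.5P = 2P + 313 gives 3.5P = 42, so P* = $12 and Q* = 337.
With the tax collected from producers, supply shifts: Qs = 2(P − 7) + 313.
Solving gives Q = 331 with consumers paying $16 and producers receiving $9 (the $7 wedge).
The less price-elastic side of the market bears the larger share of a per-unit tax.

Consumers pay $16; producers receive $9; quantity = 331.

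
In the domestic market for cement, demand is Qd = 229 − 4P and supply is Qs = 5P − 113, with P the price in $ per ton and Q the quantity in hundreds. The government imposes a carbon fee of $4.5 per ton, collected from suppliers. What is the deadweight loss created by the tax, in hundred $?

Without the tax, 229 − 4P = 5P − 113 gives 9P = 342, so P* = $38 and Q* = 77.
With the tax collected from suppliers, supply shifts: Qs = 5(P − 4.5) − 113.
New equilibrium: consumers pay $40.5, suppliers receive $36, Q = 67. (Wedge: Pb − Ps = 4.5.)
Quantity falls by |ΔQ| = |77 − 67| = 10.
DWL = ½ · t · |ΔQ| = ½ · 4.5 · 10 = $22.5.

Deadweight loss = $22.5 hundred.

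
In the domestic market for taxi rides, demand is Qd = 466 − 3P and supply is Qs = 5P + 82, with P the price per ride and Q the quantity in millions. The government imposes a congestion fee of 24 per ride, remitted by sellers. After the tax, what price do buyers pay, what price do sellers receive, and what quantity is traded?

Buyers pay 63; sellers receive 39; quantity = 277.

Before the tax: set 466 − 3P = 5P + 82 → P* = 48, Q* = 322.
With the tax collected from sellers, supply shifts: Qs = 5(P − 24) + 82.
Solving gives Q = 277 with buyers paying 63 and sellers receiving 39 (the 24 wedge).
The less price-elastic side of the market bears the larger share of a per-unit tax.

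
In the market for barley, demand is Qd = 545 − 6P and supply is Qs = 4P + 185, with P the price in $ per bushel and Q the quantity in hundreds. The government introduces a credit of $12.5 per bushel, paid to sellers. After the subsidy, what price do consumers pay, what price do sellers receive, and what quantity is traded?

Without the subsidy, 545 − 6P = 4P + 185 gives 10P = 360, so P* = $36 and Q* = 329.
With a per-unit subsidy paid to sellers, each receives P + 12.5 per unit sold, so supply becomes Qs = 4(P + 12.5) + 185.
New equilibrium: consumers pay $31, sellers receive $43.5, Q = 359. (Wedge: Pb − Ps = −12.5.)

Consumers pay $31; sellers receive $43.5; quantity = 359.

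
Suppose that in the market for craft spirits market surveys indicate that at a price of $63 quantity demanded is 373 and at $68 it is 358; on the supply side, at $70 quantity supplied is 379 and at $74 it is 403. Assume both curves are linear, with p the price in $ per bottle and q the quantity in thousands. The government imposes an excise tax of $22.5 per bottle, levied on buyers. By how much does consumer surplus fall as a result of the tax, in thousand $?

Demand slope: (358 − 373)/(68 − 63) = -3, so qd = 562 − 3p.
Supply slope: (403 − 379)/(74 − 70) = 6, so qs = 6p − 41.
Without the tax, 562 − 3p = 6p − 41 gives 9p = 603, so p* = $67 and q* = 361.
With the tax collected from buyers, demand (in seller-price terms) shifts: qd = 562 − 3(p + 22.5).
New equilibrium: buyers pay $82, sellers receive $59.5, q = 316. (Wedge: pb − ps = 22.5.)
ΔCS is the trapezoid between Q = 316 and Q = 361 of height $15: ½ · (361 + 316) · 15 = $5077.5.

Consumer surplus falls by $5077.5 thousand.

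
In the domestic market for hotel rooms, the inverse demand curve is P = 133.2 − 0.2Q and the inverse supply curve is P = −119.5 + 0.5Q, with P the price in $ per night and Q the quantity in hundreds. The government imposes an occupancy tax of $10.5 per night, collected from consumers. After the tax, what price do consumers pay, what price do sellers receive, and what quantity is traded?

Consumers pay $64; sellers receive $53.5; quantity = 346.

Rewrite in direct form: Qd = 666 − 5P and Qs = 2P + 239.
Without the tax, 666 − 5P = 2P + 239 gives 7P = 427, so P* = $61 and Q* = 361.
With the tax collected from consumers, demand (in seller-price terms) shifts: Qd = 666 − 5(P + 10.5).
Solving gives Q = 346 with consumers paying $64 and sellers receiving $53.5 (the $10.5 wedge).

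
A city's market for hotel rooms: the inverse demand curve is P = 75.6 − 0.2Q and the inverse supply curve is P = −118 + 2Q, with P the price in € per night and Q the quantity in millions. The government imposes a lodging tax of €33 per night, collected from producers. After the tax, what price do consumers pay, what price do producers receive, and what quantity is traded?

Rewrite in direct form: Qd = 378 − 5P and Qs = 0.5P + 59.
Before the tax: set 378 − 5P = 0.5P + 59 → P* = €58, Q* = 88.
With the tax collected from producers, supply shifts: Qs = 0.5(P − 33) + 59.
New equilibrium: consumers pay €61, producers receive €28, Q = 73. (Wedge: Pb − Ps = 33.)

Consumers pay €61; producers receive €28; quantity = 73.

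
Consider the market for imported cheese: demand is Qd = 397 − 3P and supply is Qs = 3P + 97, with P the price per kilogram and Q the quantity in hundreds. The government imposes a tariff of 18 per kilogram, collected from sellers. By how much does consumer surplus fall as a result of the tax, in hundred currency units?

Consumer surplus falls by 2101.5 hundred.

Without the tax, 397 − 3P = 3P + 97 gives 6P = 300, so P* = 50 and Q* = 247.
With the tax collected from sellers, supply shifts: Qs = 3(P − 18) + 97.
Solving gives Q = 220 with consumers paying 59 and sellers receiving 41 (the 18 wedge).
ΔCS is the trapezoid between Q = 220 and Q = 247 of height 9: ½ · (247 + 220) · 9 = 2101.5.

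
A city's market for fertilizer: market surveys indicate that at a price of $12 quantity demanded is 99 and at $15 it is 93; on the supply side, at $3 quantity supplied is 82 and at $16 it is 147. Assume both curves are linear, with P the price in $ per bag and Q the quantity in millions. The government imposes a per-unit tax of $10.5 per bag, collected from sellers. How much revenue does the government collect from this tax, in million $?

Tax revenue = $966 million.

Demand slope: (93 − 99)/(15 − 12) = -2, so Qd = 123 − 2P.
Supply slope: (147 − 82)/(16 − 3) = 5, so Qs = 5P + 67.
Without the tax, 123 − 2P = 5P + 67 gives 7P = 56, so P* = $8 and Q* = 107.
With the tax collected from sellers, supply shifts: Qs = 5(P − 10.5) + 67.
New equilibrium: consumers pay $15.5, sellers receive $5, Q = 92. (Wedge: Pb − Ps = 10.5.)
Revenue = t · Q = 10.5 · 92 = $966.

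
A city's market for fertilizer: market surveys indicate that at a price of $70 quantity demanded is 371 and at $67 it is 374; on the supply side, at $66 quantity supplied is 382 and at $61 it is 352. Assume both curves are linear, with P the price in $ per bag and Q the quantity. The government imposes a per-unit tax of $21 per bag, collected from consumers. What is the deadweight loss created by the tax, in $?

Deadweight loss = $189.

Demand slope: (374 − 371)/(67 − 70) = -1, so Qd = 441 − P.
Supply slope: (352 − 382)/(61 − 66) = 6, so Qs = 6P − 14.
Before the tax: set 441 − P = 6P − 14 → P* = $65, Q* = 376.
With the tax collected from consumers, demand (in seller-price terms) shifts: Qd = 441 − (P + 21).
Solving gives Q = 358 with consumers paying $83 and sellers receiving $62 (the $21 wedge).
Quantity falls by |ΔQ| = |376 − 358| = 18.
DWL = ½ · t · |ΔQ| = ½ · 21 · 18 = $189.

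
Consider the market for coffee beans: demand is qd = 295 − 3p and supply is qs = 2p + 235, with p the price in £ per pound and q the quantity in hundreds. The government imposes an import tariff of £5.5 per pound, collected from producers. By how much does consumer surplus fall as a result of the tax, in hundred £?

Consumer surplus falls by £562.54 hundred.

Before the tax: set 295 − 3p = 2p + 235 → p* = £12, q* = 259.
With the tax collected from producers, supply shifts: qs = 2(p − 5.5) + 235.
Solving gives q = 252.4 with consumers paying £14.2 and producers receiving £8.7 (the £5.5 wedge).
ΔCS is the trapezoid between Q = 252.4 and Q = 259 of height £2.2: ½ · (259 + 252.4) · 2.2 = £562.54.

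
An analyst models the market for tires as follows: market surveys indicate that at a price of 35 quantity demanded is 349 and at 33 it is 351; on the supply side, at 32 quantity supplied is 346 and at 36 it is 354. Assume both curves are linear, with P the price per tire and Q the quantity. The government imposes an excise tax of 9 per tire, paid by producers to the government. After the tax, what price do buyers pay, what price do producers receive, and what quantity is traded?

Buyers pay 40; producers receive 31; quantity = 344.

Demand slope: (351 − 349)/(33 − 35) = -1, so Qd = 384 − P.
Supply slope: (354 − 346)/(36 − 32) = 2, so Qs = 2P + 282.
Without the tax, 384 − P = 2P + 282 gives 3P = 102, so P* = 34 and Q* = 350.
With the tax collected from producers, supply shifts: Qs = 2(P − 9) + 282.
Solving gives Q = 344 with buyers paying 40 and producers receiving 31 (the 9 wedge).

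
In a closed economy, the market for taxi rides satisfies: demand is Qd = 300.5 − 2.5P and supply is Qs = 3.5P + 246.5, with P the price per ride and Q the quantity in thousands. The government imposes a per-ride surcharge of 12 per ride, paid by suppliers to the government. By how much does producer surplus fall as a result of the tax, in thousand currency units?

Producer surplus falls by 1346.25 thousand.

Without the tax, 300.5 − 2.5P = 3.5P + 246.5 gives 6P = 54, so P* = 9 and Q* = 278.
With the tax collected from suppliers, supply shifts: Qs = 3.5(P − 12) + 246.5.
New equilibrium: buyers pay 16, suppliers receive 4, Q = 260.5. (Wedge: Pb − Ps = 12.)
ΔPS is the trapezoid between Q = 260.5 and Q = 278 of height 5: ½ · (278 + 260.5) · 5 = 1346.25.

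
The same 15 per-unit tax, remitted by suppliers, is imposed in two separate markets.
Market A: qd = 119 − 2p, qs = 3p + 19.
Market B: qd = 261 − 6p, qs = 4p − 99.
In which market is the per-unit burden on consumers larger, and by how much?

Market A, by 3.

Market A: pre-tax p* = 20, q* = 79; post-tax q = 61; per-unit burden on consumers = 9.
Market B: pre-tax p* = 36, q* = 45; post-tax q = 9; per-unit burden on consumers = 6.
Difference: 9 vs 6 → market A is larger by 3.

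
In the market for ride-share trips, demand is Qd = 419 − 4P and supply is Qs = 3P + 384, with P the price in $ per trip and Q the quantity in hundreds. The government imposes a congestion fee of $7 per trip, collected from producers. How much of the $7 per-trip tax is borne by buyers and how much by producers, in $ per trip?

Before the tax: set 419 − 4P = 3P + 384 → P* = $5, Q* = 399.
With the tax collected from producers, supply shifts: Qs = 3(P − 7) + 384.
Solving gives Q = 387 with buyers paying $8 and producers receiving $1 (the $7 wedge).
Burden on buyers: $3; on producers: $4. (They sum to $7.)

Buyers bear $3 per trip; producers bear $4 per trip.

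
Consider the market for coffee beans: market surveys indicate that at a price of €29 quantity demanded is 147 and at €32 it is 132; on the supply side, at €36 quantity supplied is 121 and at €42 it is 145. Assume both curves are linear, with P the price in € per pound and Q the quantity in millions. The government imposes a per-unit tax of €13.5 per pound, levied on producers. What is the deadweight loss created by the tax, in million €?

Deadweight loss = €202.5 million.

Demand slope: (132 − 147)/(32 − 29) = -5, so Qd = 292 − 5P.
Supply slope: (145 − 121)/(42 − 36) = 4, so Qs = 4P − 23.
Without the tax, 292 − 5P = 4P − 23 gives 9P = 315, so P* = €35 and Q* = 117.
With the tax collected from producers, supply shifts: Qs = 4(P − 13.5) − 23.
Solving gives Q = 87 with consumers paying €41 and producers receiving €27.5 (the €13.5 wedge).
Quantity falls by |ΔQ| = |117 − 87| = 30.
DWL = ½ · t · |ΔQ| = ½ · 13.5 · 30 = €202.5.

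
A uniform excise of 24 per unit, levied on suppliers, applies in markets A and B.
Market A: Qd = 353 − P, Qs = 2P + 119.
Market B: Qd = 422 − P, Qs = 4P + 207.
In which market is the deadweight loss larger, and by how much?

Market B, by 38.4.

Market A: pre-tax P* = 78, Q* = 275; post-tax Q = 259; deadweight loss = 192.
Market B: pre-tax P* = 43, Q* = 379; post-tax Q = 359.8; deadweight loss = 230.4.
Difference: 192 vs 230.4 → market B is larger by 38.4.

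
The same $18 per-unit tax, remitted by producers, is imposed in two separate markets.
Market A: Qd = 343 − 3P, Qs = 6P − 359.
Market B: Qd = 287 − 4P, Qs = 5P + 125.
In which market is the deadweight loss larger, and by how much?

Market A: pre-tax P* = $78, Q* = 109; post-tax Q = 73; deadweight loss = $324.
Market B: pre-tax P* = $18, Q* = 215; post-tax Q = 175; deadweight loss = $360.
Difference: $324 vs $360 → market B is larger by $36.

Market B, by $36.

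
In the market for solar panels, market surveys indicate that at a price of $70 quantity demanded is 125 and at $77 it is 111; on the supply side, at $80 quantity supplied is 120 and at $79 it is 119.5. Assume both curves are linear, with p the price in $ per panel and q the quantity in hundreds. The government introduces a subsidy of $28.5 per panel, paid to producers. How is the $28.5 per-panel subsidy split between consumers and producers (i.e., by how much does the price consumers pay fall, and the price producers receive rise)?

Demand slope: (111 − 125)/(77 − 70) = -2, so qd = 265 − 2p.
Supply slope: (119.5 − 120)/(79 − 80) = 0.5, so qs = 0.5p + 80.
Before the subsidy: set 265 − 2p = 0.5p + 80 → p* = $74, q* = 117.
With a per-unit subsidy paid to producers, each receives p + 28.5 per unit sold, so supply becomes qs = 0.5(p + 28.5) + 80.
Solving gives q = 128.4 with consumers paying $68.3 and producers receiving $96.8 (the $28.5 wedge).
Gain to consumers: $5.7; to producers: $22.8. (They sum to $28.5.)

Consumers gain $5.7 per panel; producers gain $22.8 per panel.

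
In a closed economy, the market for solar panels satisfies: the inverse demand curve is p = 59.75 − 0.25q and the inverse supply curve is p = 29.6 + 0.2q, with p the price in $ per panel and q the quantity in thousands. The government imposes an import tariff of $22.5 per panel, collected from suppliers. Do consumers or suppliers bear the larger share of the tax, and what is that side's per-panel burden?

Inverting to q(p) form: qd = 239 − 4p; qs = 5p − 148.
Without the tax, 239 − 4p = 5p − 148 gives 9p = 387, so p* = $43 and q* = 67.
With the tax collected from suppliers, supply shifts: qs = 5(p − 22.5) − 148.
Solving gives q = 17 with consumers paying $55.5 and suppliers receiving $33 (the $22.5 wedge).
Per-panel burden: consumers $12.5, suppliers $10.
Consumers take the larger share because demand is less price-elastic here (demand slope 4 vs supply slope 5).

Consumers bear the larger share: $12.5 per panel.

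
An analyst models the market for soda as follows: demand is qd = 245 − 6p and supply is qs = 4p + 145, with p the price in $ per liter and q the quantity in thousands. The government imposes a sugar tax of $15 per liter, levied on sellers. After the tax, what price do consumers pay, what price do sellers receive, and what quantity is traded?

Without the tax, 245 − 6p = 4p + 145 gives 10p = 100, so p* = $10 and q* = 185.
With the tax collected from sellers, supply shifts: qs = 4(p − 15) + 145.
New equilibrium: consumers pay $16, sellers receive $1, q = 149. (Wedge: pb − ps = 15.)

Consumers pay $16; sellers receive $1; quantity = 149.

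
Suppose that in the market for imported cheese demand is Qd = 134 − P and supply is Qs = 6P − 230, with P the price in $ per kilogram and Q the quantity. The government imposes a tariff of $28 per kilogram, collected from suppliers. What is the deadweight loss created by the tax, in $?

Deadweight loss = $336.

Without the tax, 134 − P = 6P − 230 gives 7P = 364, so P* = $52 and Q* = 82.
With the tax collected from suppliers, supply shifts: Qs = 6(P − 28) − 230.
Solving gives Q = 58 with consumers paying $76 and suppliers receiving $48 (the $28 wedge).
Quantity falls by |ΔQ| = |82 − 58| = 24.
DWL = ½ · t · |ΔQ| = ½ · 28 · 24 = $336.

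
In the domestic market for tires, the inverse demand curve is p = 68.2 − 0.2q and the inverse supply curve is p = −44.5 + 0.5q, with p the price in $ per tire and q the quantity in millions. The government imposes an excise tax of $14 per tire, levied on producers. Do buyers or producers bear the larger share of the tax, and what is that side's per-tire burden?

Producers bear the larger share: $10 per tire.

Rewrite in direct form: qd = 341 − 5p and qs = 2p + 89.
Before the tax: set 341 − 5p = 2p + 89 → p* = $36, q* = 161.
With the tax collected from producers, supply shifts: qs = 2(p − 14) + 89.
New equilibrium: buyers pay $40, producers receive $26, q = 141. (Wedge: pb − ps = 14.)
Per-tire burden: buyers $4, producers $10.
Producers take the larger share because supply is less price-elastic here (demand slope 5 vs supply slope 2).
The less price-elastic side of the market bears the larger share of a per-unit tax.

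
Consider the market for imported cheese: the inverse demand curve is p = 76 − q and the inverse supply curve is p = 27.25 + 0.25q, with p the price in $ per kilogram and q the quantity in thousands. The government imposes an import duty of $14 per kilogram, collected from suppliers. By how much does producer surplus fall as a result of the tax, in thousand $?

Rewrite in direct form: qd = 76 − p and qs = 4p − 109.
Before the tax: set 76 − p = 4p − 109 → p* = $37, q* = 39.
With the tax collected from suppliers, supply shifts: qs = 4(p − 14) − 109.
Solving gives q = 27.8 with buyers paying $48.2 and suppliers receiving $34.2 (the $14 wedge).
ΔPS is the trapezoid between Q = 27.8 and Q = 39 of height $2.8: ½ · (39 + 27.8) · 2.8 = $93.52.

Producer surplus falls by $93.52 thousand.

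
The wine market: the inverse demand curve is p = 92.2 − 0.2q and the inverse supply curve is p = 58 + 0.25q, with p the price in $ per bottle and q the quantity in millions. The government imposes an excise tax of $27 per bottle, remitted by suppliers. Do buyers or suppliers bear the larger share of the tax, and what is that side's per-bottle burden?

Inverting to q(p) form: qd = 461 − 5p; qs = 4p − 232.
Before the tax: set 461 − 5p = 4p − 232 → p* = $77, q* = 76.
With the tax collected from suppliers, supply shifts: qs = 4(p − 27) − 232.
New equilibrium: buyers pay $89, suppliers receive $62, q = 16. (Wedge: pb − ps = 27.)
Per-bottle burden: buyers $12, suppliers $15.
Suppliers take the larger share because supply is less price-elastic here (demand slope 5 vs supply slope 4).

Suppliers bear the larger share: $15 per bottle.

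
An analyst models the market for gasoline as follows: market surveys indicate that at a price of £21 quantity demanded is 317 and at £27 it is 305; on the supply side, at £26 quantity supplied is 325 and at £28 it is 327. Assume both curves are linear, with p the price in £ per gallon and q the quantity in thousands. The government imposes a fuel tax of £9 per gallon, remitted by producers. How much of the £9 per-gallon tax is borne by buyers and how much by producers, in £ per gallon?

Demand slope: (305 − 317)/(27 − 21) = -2, so qd = 359 − 2p.
Supply slope: (327 − 325)/(28 − 26) = 1, so qs = p + 299.
Before the tax: set 359 − 2p = p + 299 → p* = £20, q* = 319.
With the tax collected from producers, supply shifts: qs = (p − 9) + 299.
New equilibrium: buyers pay £23, producers receive £14, q = 313. (Wedge: pb − ps = 9.)
Burden on buyers: £3; on producers: £6. (They sum to £9.)
The less price-elastic side of the market bears the larger share of a per-unit tax.

Buyers bear £3 per gallon; producers bear £6 per gallon.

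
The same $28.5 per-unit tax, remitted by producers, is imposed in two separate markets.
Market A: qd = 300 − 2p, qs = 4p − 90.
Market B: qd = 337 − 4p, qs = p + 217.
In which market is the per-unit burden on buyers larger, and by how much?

Market A: pre-tax p* = $65, q* = 170; post-tax q = 132; per-unit burden on buyers = $19.
Market B: pre-tax p* = $24, q* = 241; post-tax q = 218.2; per-unit burden on buyers = $5.7.
Difference: $19 vs $5.7 → market A is larger by $13.3.

Market A, by $13.3.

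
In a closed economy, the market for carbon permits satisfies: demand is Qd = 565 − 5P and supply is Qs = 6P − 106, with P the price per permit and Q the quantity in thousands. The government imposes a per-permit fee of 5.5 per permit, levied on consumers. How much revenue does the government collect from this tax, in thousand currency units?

Before the tax: set 565 − 5P = 6P − 106 → P* = 61, Q* = 260.
With the tax collected from consumers, demand (in seller-price terms) shifts: Qd = 565 − 5(P + 5.5).
New equilibrium: consumers pay 64, suppliers receive 58.5, Q = 245. (Wedge: Pb − Ps = 5.5.)
Revenue = t · Q = 5.5 · 245 = 1347.5.

Tax revenue = 1347.5 thousand.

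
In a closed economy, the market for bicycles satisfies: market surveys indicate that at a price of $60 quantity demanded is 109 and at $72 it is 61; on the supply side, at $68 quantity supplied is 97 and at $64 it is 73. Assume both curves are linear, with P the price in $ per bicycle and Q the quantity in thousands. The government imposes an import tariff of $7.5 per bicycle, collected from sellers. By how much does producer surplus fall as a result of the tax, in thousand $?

Demand slope: (61 − 109)/(72 − 60) = -4, so Qd = 349 − 4P.
Supply slope: (73 − 97)/(64 − 68) = 6, so Qs = 6P − 311.
Without the tax, 349 − 4P = 6P − 311 gives 10P = 660, so P* = $66 and Q* = 85.
With the tax collected from sellers, supply shifts: Qs = 6(P − 7.5) − 311.
New equilibrium: consumers pay $70.5, sellers receive $63, Q = 67. (Wedge: Pb − Ps = 7.5.)
ΔPS is the trapezoid between Q = 67 and Q = 85 of height $3: ½ · (85 + 67) · 3 = $228.

Producer surplus falls by $228 thousand.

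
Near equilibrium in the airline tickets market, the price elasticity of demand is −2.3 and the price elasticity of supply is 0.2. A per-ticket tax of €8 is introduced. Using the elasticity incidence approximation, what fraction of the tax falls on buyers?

Incidence ratio: buyers' share ≈ εs / (εs + |εd|) = 0.2 / (0.2 + 2.3) = 0.08.
Supply is the less elastic side, so buyers bear the smaller share.

Buyers' share ≈ 0.08.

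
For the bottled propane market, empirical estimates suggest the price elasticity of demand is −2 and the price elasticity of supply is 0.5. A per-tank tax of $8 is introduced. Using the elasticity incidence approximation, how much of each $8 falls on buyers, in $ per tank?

Buyers bear ≈ $1.6 per tank.

Incidence ratio: buyers' share ≈ εs / (εs + |εd|) = 0.5 / (0.5 + 2) = 0.2.
So buyers bear ≈ 0.2 × $8 = $1.6; producers bear $6.4.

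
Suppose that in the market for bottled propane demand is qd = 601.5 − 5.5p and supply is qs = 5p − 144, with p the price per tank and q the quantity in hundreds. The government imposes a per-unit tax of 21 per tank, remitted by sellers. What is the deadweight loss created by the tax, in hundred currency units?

Without the tax, 601.5 − 5.5p = 5p − 144 gives 10.5p = 745.5, so p* = 71 and q* = 211.
With the tax collected from sellers, supply shifts: qs = 5(p − 21) − 144.
Solving gives q = 156 with buyers paying 81 and sellers receiving 60 (the 21 wedge).
Quantity falls by |ΔQ| = |211 − 156| = 55.
DWL = ½ · t · |ΔQ| = ½ · 21 · 55 = 577.5.

Deadweight loss = 577.5 hundred.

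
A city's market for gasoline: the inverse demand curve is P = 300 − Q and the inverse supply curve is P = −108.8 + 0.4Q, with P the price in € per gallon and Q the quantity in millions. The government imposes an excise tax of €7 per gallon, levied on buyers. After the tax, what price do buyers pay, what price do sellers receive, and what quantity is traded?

Rewrite in direct form: Qd = 300 − P and Qs = 2.5P + 272.
Before the tax: set 300 − P = 2.5P + 272 → P* = €8, Q* = 292.
With the tax collected from buyers, demand (in seller-price terms) shifts: Qd = 300 − (P + 7).
New equilibrium: buyers pay €13, sellers receive €6, Q = 287. (Wedge: Pb − Ps = 7.)
The less price-elastic side of the market bears the larger share of a per-unit tax.

Buyers pay €13; sellers receive €6; quantity = 287.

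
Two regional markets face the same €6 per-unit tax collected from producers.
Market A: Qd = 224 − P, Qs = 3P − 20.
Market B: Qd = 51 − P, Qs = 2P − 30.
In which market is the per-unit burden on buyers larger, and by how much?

Market A: pre-tax P* = €61, Q* = 163; post-tax Q = 158.5; per-unit burden on buyers = €4.5.
Market B: pre-tax P* = €27, Q* = 24; post-tax Q = 20; per-unit burden on buyers = €4.
Difference: €4.5 vs €4 → market A is larger by €0.5.

Market A, by €0.5.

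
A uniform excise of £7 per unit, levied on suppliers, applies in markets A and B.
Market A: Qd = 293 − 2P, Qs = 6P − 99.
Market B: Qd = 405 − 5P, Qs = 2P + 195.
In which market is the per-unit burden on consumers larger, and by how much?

Market A, by £3.25.

Market A: pre-tax P* = £49, Q* = 195; post-tax Q = 184.5; per-unit burden on consumers = £5.25.
Market B: pre-tax P* = £30, Q* = 255; post-tax Q = 245; per-unit burden on consumers = £2.
Difference: £5.25 vs £2 → market A is larger by £3.25.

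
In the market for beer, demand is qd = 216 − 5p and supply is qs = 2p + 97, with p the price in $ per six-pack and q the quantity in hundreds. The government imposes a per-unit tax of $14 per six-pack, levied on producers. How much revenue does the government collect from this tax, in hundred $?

Tax revenue = $1554 hundred.

Before the tax: set 216 − 5p = 2p + 97 → p* = $17, q* = 131.
With the tax collected from producers, supply shifts: qs = 2(p − 14) + 97.
Solving gives q = 111 with consumers paying $21 and producers receiving $7 (the $14 wedge).
Revenue = t · Q = 14 · 111 = $1554.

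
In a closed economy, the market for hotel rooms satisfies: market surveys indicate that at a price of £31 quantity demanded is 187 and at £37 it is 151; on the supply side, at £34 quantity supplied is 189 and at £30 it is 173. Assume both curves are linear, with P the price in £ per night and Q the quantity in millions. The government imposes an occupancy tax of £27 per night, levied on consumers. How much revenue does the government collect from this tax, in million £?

Demand slope: (151 − 187)/(37 − 31) = -6, so Qd = 373 − 6P.
Supply slope: (173 − 189)/(30 − 34) = 4, so Qs = 4P + 53.
Before the tax: set 373 − 6P = 4P + 53 → P* = £32, Q* = 181.
With the tax collected from consumers, demand (in seller-price terms) shifts: Qd = 373 − 6(P + 27).
Solving gives Q = 116.2 with consumers paying £42.8 and sellers receiving £15.8 (the £27 wedge).
Revenue = t · Q = 27 · 116.2 = £3137.4.

Tax revenue = £3137.4 million.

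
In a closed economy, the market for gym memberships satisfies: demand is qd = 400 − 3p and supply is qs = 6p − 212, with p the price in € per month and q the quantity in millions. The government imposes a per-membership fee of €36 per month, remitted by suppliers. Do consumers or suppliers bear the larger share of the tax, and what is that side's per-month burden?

Before the tax: set 400 − 3p = 6p − 212 → p* = €68, q* = 196.
With the tax collected from suppliers, supply shifts: qs = 6(p − 36) − 212.
New equilibrium: consumers pay €92, suppliers receive €56, q = 124. (Wedge: pb − ps = 36.)
Per-month burden: consumers €24, suppliers €12.
Consumers take the larger share because demand is less price-elastic here (demand slope 3 vs supply slope 6).
The less price-elastic side of the market bears the larger share of a per-unit tax.

Consumers bear the larger share: €24 per month.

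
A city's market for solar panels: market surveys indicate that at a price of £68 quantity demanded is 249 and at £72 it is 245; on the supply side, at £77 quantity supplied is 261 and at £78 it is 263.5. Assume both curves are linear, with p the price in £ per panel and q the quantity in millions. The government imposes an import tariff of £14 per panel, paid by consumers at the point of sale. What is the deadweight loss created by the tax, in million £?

Demand slope: (245 − 249)/(72 − 68) = -1, so qd = 317 − p.
Supply slope: (263.5 − 261)/(78 − 77) = 2.5, so qs = 2.5p + 68.5.
Without the tax, 317 − p = 2.5p + 68.5 gives 3.5p = 248.5, so p* = £71 and q* = 246.
With the tax collected from consumers, demand (in seller-price terms) shifts: qd = 317 − (p + 14).
New equilibrium: consumers pay £81, sellers receive £67, q = 236. (Wedge: pb − ps = 14.)
Quantity falls by |ΔQ| = |246 − 236| = 10.
DWL = ½ · t · |ΔQ| = ½ · 14 · 10 = £70.

Deadweight loss = £70 million.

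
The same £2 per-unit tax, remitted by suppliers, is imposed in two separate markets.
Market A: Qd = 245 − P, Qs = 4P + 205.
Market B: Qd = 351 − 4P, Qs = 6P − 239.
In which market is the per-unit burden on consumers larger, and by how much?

Market A, by £0.4.

Market A: pre-tax P* = £8, Q* = 237; post-tax Q = 235.4; per-unit burden on consumers = £1.6.
Market B: pre-tax P* = £59, Q* = 115; post-tax Q = 110.2; per-unit burden on consumers = £1.2.
Difference: £1.6 vs £1.2 → market A is larger by £0.4.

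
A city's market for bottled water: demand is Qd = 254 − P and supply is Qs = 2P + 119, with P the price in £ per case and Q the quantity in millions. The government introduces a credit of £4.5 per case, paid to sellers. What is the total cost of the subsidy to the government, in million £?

Government outlay = £954 million.

Without the subsidy, 254 − P = 2P + 119 gives 3P = 135, so P* = £45 and Q* = 209.
With a per-unit subsidy paid to sellers, each receives P + 4.5 per unit sold, so supply becomes Qs = 2(P + 4.5) + 119.
Solving gives Q = 212 with consumers paying £42 and sellers receiving £46.5 (the £4.5 wedge).
Outlay = t · Q = 4.5 · 212 = £954.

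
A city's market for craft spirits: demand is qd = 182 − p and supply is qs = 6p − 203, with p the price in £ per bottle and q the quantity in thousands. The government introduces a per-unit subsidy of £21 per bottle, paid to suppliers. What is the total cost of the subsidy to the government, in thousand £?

Without the subsidy, 182 − p = 6p − 203 gives 7p = 385, so p* = £55 and q* = 127.
With a per-unit subsidy paid to suppliers, each receives p + 21 per unit sold, so supply becomes qs = 6(p + 21) − 203.
Solving gives q = 145 with consumers paying £37 and suppliers receiving £58 (the £21 wedge).
Outlay = t · Q = 21 · 145 = £3045.

Government outlay = £3045 thousand.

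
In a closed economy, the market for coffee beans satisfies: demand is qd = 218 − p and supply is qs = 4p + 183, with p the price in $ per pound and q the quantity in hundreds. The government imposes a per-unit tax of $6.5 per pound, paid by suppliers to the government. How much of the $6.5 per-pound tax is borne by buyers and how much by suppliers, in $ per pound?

Without the tax, 218 − p = 4p + 183 gives 5p = 35, so p* = $7 and q* = 211.
With the tax collected from suppliers, supply shifts: qs = 4(p − 6.5) + 183.
New equilibrium: buyers pay $12.2, suppliers receive $5.7, q = 205.8. (Wedge: pb − ps = 6.5.)
Burden on buyers: $5.2; on suppliers: $1.3. (They sum to $6.5.)
The less price-elastic side of the market bears the larger share of a per-unit tax.

Buyers bear $5.2 per pound; suppliers bear $1.3 per pound.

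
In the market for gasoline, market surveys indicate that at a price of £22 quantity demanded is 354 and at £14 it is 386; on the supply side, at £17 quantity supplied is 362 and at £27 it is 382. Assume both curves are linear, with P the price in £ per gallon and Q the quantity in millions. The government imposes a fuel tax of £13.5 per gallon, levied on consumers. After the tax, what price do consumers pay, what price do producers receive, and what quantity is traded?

Demand slope: (386 − 354)/(14 − 22) = -4, so Qd = 442 − 4P.
Supply slope: (382 − 362)/(27 − 17) = 2, so Qs = 2P + 328.
Before the tax: set 442 − 4P = 2P + 328 → P* = £19, Q* = 366.
With the tax collected from consumers, demand (in seller-price terms) shifts: Qd = 442 − 4(P + 13.5).
Solving gives Q = 348 with consumers paying £23.5 and producers receiving £10 (the £13.5 wedge).
The less price-elastic side of the market bears the larger share of a per-unit tax.

Consumers pay £23.5; producers receive £10; quantity = 348.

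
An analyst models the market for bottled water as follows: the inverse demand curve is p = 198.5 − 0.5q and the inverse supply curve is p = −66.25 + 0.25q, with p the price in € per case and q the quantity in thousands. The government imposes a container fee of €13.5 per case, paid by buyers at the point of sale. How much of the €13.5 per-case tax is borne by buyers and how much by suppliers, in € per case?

Inverting to q(p) form: qd = 397 − 2p; qs = 4p + 265.
Before the tax: set 397 − 2p = 4p + 265 → p* = €22, q* = 353.
With the tax collected from buyers, demand (in seller-price terms) shifts: qd = 397 − 2(p + 13.5).
Solving gives q = 335 with buyers paying €31 and suppliers receiving €17.5 (the €13.5 wedge).
Burden on buyers: €9; on suppliers: €4.5. (They sum to €13.5.)
The less price-elastic side of the market bears the larger share of a per-unit tax.

Buyers bear €9 per case; suppliers bear €4.5 per case.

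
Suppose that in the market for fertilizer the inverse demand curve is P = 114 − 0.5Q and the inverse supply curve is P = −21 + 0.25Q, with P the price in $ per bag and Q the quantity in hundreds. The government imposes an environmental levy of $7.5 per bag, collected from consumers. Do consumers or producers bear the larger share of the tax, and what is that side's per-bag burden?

Consumers bear the larger share: $5 per bag.

Rewrite in direct form: Qd = 228 − 2P and Qs = 4P + 84.
Before the tax: set 228 − 2P = 4P + 84 → P* = $24, Q* = 180.
With the tax collected from consumers, demand (in seller-price terms) shifts: Qd = 228 − 2(P + 7.5).
New equilibrium: consumers pay $29, producers receive $21.5, Q = 170. (Wedge: Pb − Ps = 7.5.)
Per-bag burden: consumers $5, producers $2.5.
Consumers take the larger share because demand is less price-elastic here (demand slope 2 vs supply slope 4).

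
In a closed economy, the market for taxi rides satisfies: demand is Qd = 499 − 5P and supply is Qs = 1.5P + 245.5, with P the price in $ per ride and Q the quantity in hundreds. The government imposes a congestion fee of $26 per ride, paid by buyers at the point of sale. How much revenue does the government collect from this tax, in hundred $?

Tax revenue = $7124 hundred.

Before the tax: set 499 − 5P = 1.5P + 245.5 → P* = $39, Q* = 304.
With the tax collected from buyers, demand (in seller-price terms) shifts: Qd = 499 − 5(P + 26).
Solving gives Q = 274 with buyers paying $45 and producers receiving $19 (the $26 wedge).
Revenue = t · Q = 26 · 274 = $7124.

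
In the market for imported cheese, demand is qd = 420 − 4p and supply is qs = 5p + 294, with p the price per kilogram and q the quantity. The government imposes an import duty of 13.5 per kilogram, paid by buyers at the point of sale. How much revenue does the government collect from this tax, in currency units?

Without the tax, 420 − 4p = 5p + 294 gives 9p = 126, so p* = 14 and q* = 364.
With the tax collected from buyers, demand (in seller-price terms) shifts: qd = 420 − 4(p + 13.5).
New equilibrium: buyers pay 21.5, suppliers receive 8, q = 334. (Wedge: pb − ps = 13.5.)
Revenue = t · Q = 13.5 · 334 = 4509.

Tax revenue = 4509.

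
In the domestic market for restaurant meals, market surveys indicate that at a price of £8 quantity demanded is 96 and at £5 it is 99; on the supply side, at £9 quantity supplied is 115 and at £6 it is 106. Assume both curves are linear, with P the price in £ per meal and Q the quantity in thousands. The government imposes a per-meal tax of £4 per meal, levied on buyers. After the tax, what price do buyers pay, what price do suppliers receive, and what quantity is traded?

Demand slope: (99 − 96)/(5 − 8) = -1, so Qd = 104 − P.
Supply slope: (106 − 115)/(6 − 9) = 3, so Qs = 3P + 88.
Before the tax: set 104 − P = 3P + 88 → P* = £4, Q* = 100.
With the tax collected from buyers, demand (in seller-price terms) shifts: Qd = 104 − (P + 4).
New equilibrium: buyers pay £7, suppliers receive £3, Q = 97. (Wedge: Pb − Ps = 4.)

Buyers pay £7; suppliers receive £3; quantity = 97.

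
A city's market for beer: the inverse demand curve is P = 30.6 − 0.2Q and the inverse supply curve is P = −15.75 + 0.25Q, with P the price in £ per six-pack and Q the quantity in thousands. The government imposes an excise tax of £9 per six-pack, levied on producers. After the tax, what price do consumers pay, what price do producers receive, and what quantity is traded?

Rewrite in direct form: Qd = 153 − 5P and Qs = 4P + 63.
Before the tax: set 153 − 5P = 4P + 63 → P* = £10, Q* = 103.
With the tax collected from producers, supply shifts: Qs = 4(P − 9) + 63.
New equilibrium: consumers pay £14, producers receive £5, Q = 83. (Wedge: Pb − Ps = 9.)
The less price-elastic side of the market bears the larger share of a per-unit tax.

Consumers pay £14; producers receive £5; quantity = 83.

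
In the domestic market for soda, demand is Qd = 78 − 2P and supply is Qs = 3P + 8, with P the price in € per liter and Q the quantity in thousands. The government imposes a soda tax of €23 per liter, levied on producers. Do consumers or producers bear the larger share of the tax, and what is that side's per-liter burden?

Without the tax, 78 − 2P = 3P + 8 gives 5P = 70, so P* = €14 and Q* = 50.
With the tax collected from producers, supply shifts: Qs = 3(P − 23) + 8.
New equilibrium: consumers pay €27.8, producers receive €4.8, Q = 22.4. (Wedge: Pb − Ps = 23.)
Per-liter burden: consumers €13.8, producers €9.2.
Consumers take the larger share because demand is less price-elastic here (demand slope 2 vs supply slope 3).
The less price-elastic side of the market bears the larger share of a per-unit tax.

Consumers bear the larger share: €13.8 per liter.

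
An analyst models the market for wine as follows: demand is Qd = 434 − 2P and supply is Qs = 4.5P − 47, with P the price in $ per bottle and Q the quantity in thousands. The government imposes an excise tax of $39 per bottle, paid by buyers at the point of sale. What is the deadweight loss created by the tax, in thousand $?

Deadweight loss = $1053 thousand.

Without the tax, 434 − 2P = 4.5P − 47 gives 6.5P = 481, so P* = $74 and Q* = 286.
With the tax collected from buyers, demand (in seller-price terms) shifts: Qd = 434 − 2(P + 39).
Solving gives Q = 232 with buyers paying $101 and sellers receiving $62 (the $39 wedge).
Quantity falls by |ΔQ| = |286 − 232| = 54.
DWL = ½ · t · |ΔQ| = ½ · 39 · 54 = $1053.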